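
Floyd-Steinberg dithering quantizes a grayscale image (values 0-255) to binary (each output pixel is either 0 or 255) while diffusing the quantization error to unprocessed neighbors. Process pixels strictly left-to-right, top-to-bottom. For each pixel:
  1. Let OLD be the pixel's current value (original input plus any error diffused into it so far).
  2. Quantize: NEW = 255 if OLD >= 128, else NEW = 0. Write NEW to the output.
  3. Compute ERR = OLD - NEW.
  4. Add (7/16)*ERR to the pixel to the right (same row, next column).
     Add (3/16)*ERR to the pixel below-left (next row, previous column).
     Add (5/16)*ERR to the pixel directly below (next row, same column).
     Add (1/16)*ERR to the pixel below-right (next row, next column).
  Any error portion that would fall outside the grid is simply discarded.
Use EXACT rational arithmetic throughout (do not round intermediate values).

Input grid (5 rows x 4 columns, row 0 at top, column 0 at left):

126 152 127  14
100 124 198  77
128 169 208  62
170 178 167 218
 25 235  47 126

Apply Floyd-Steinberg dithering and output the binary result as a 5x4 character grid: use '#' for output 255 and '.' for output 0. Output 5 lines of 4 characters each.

Answer: .#..
#.#.
.##.
####
.#..

Derivation:
(0,0): OLD=126 → NEW=0, ERR=126
(0,1): OLD=1657/8 → NEW=255, ERR=-383/8
(0,2): OLD=13575/128 → NEW=0, ERR=13575/128
(0,3): OLD=123697/2048 → NEW=0, ERR=123697/2048
(1,0): OLD=16691/128 → NEW=255, ERR=-15949/128
(1,1): OLD=84261/1024 → NEW=0, ERR=84261/1024
(1,2): OLD=9026761/32768 → NEW=255, ERR=670921/32768
(1,3): OLD=58437583/524288 → NEW=0, ERR=58437583/524288
(2,0): OLD=1711975/16384 → NEW=0, ERR=1711975/16384
(2,1): OLD=123983901/524288 → NEW=255, ERR=-9709539/524288
(2,2): OLD=243623969/1048576 → NEW=255, ERR=-23762911/1048576
(2,3): OLD=1479692317/16777216 → NEW=0, ERR=1479692317/16777216
(3,0): OLD=1670850743/8388608 → NEW=255, ERR=-468244297/8388608
(3,1): OLD=20142503721/134217728 → NEW=255, ERR=-14083016919/134217728
(3,2): OLD=277867361367/2147483648 → NEW=255, ERR=-269740968873/2147483648
(3,3): OLD=6500572823265/34359738368 → NEW=255, ERR=-2261160460575/34359738368
(4,0): OLD=-26021503317/2147483648 → NEW=0, ERR=-26021503317/2147483648
(4,1): OLD=2918326596545/17179869184 → NEW=255, ERR=-1462540045375/17179869184
(4,2): OLD=-26605048605343/549755813888 → NEW=0, ERR=-26605048605343/549755813888
(4,3): OLD=672125855683319/8796093022208 → NEW=0, ERR=672125855683319/8796093022208
Row 0: .#..
Row 1: #.#.
Row 2: .##.
Row 3: ####
Row 4: .#..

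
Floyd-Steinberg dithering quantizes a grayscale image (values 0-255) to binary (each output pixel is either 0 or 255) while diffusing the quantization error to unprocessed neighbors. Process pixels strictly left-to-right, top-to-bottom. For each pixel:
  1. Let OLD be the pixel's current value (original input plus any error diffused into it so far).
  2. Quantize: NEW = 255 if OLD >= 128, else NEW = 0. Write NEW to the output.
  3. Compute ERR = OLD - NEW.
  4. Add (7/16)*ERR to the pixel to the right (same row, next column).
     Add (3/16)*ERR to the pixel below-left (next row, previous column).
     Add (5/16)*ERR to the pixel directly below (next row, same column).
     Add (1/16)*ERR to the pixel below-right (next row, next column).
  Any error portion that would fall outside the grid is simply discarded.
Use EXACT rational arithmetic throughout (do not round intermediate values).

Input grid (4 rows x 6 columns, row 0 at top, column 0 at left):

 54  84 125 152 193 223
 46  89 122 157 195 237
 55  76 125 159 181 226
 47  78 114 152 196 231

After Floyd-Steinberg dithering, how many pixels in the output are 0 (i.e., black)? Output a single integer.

(0,0): OLD=54 → NEW=0, ERR=54
(0,1): OLD=861/8 → NEW=0, ERR=861/8
(0,2): OLD=22027/128 → NEW=255, ERR=-10613/128
(0,3): OLD=237005/2048 → NEW=0, ERR=237005/2048
(0,4): OLD=7983259/32768 → NEW=255, ERR=-372581/32768
(0,5): OLD=114308157/524288 → NEW=255, ERR=-19385283/524288
(1,0): OLD=10631/128 → NEW=0, ERR=10631/128
(1,1): OLD=150321/1024 → NEW=255, ERR=-110799/1024
(1,2): OLD=2528901/32768 → NEW=0, ERR=2528901/32768
(1,3): OLD=28785313/131072 → NEW=255, ERR=-4638047/131072
(1,4): OLD=1478624195/8388608 → NEW=255, ERR=-660470845/8388608
(1,5): OLD=25540102245/134217728 → NEW=255, ERR=-8685418395/134217728
(2,0): OLD=993963/16384 → NEW=0, ERR=993963/16384
(2,1): OLD=46341769/524288 → NEW=0, ERR=46341769/524288
(2,2): OLD=1462894811/8388608 → NEW=255, ERR=-676200229/8388608
(2,3): OLD=6894514115/67108864 → NEW=0, ERR=6894514115/67108864
(2,4): OLD=401574454985/2147483648 → NEW=255, ERR=-146033875255/2147483648
(2,5): OLD=5879149736463/34359738368 → NEW=255, ERR=-2882583547377/34359738368
(3,0): OLD=692323963/8388608 → NEW=0, ERR=692323963/8388608
(3,1): OLD=8751450207/67108864 → NEW=255, ERR=-8361310113/67108864
(3,2): OLD=31722338381/536870912 → NEW=0, ERR=31722338381/536870912
(3,3): OLD=6602819080615/34359738368 → NEW=255, ERR=-2158914203225/34359738368
(3,4): OLD=37919635331911/274877906944 → NEW=255, ERR=-32174230938809/274877906944
(3,5): OLD=656733449565641/4398046511104 → NEW=255, ERR=-464768410765879/4398046511104
Output grid:
  Row 0: ..#.##  (3 black, running=3)
  Row 1: .#.###  (2 black, running=5)
  Row 2: ..#.##  (3 black, running=8)
  Row 3: .#.###  (2 black, running=10)

Answer: 10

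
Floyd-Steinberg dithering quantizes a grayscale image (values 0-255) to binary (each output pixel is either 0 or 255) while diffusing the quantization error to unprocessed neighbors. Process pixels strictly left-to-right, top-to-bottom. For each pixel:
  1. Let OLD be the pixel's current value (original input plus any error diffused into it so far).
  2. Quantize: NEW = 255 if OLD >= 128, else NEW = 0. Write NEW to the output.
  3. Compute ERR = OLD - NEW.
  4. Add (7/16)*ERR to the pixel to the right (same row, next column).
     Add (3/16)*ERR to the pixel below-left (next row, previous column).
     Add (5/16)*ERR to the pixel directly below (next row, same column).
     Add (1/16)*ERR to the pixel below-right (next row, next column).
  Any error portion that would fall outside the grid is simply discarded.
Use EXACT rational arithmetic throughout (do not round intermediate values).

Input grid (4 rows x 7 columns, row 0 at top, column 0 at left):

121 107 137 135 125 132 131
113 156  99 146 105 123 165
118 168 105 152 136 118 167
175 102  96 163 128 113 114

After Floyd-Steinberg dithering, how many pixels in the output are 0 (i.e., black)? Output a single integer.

(0,0): OLD=121 → NEW=0, ERR=121
(0,1): OLD=2559/16 → NEW=255, ERR=-1521/16
(0,2): OLD=24425/256 → NEW=0, ERR=24425/256
(0,3): OLD=723935/4096 → NEW=255, ERR=-320545/4096
(0,4): OLD=5948185/65536 → NEW=0, ERR=5948185/65536
(0,5): OLD=180049327/1048576 → NEW=255, ERR=-87337553/1048576
(0,6): OLD=1586452425/16777216 → NEW=0, ERR=1586452425/16777216
(1,0): OLD=34045/256 → NEW=255, ERR=-31235/256
(1,1): OLD=201451/2048 → NEW=0, ERR=201451/2048
(1,2): OLD=9911367/65536 → NEW=255, ERR=-6800313/65536
(1,3): OLD=25985915/262144 → NEW=0, ERR=25985915/262144
(1,4): OLD=2620995921/16777216 → NEW=255, ERR=-1657194159/16777216
(1,5): OLD=10356145185/134217728 → NEW=0, ERR=10356145185/134217728
(1,6): OLD=479106708431/2147483648 → NEW=255, ERR=-68501621809/2147483648
(2,0): OLD=3221577/32768 → NEW=0, ERR=3221577/32768
(2,1): OLD=225097907/1048576 → NEW=255, ERR=-42288973/1048576
(2,2): OLD=1336533721/16777216 → NEW=0, ERR=1336533721/16777216
(2,3): OLD=25880477777/134217728 → NEW=255, ERR=-8345042863/134217728
(2,4): OLD=105863966881/1073741824 → NEW=0, ERR=105863966881/1073741824
(2,5): OLD=5947410560779/34359738368 → NEW=255, ERR=-2814322723061/34359738368
(2,6): OLD=69280005280509/549755813888 → NEW=0, ERR=69280005280509/549755813888
(3,0): OLD=3324598201/16777216 → NEW=255, ERR=-953591879/16777216
(3,1): OLD=11490602053/134217728 → NEW=0, ERR=11490602053/134217728
(3,2): OLD=154802938143/1073741824 → NEW=255, ERR=-119001226977/1073741824
(3,3): OLD=509159608105/4294967296 → NEW=0, ERR=509159608105/4294967296
(3,4): OLD=105240617790393/549755813888 → NEW=255, ERR=-34947114751047/549755813888
(3,5): OLD=393112628645947/4398046511104 → NEW=0, ERR=393112628645947/4398046511104
(3,6): OLD=13184792139443877/70368744177664 → NEW=255, ERR=-4759237625860443/70368744177664
Output grid:
  Row 0: .#.#.#.  (4 black, running=4)
  Row 1: #.#.#.#  (3 black, running=7)
  Row 2: .#.#.#.  (4 black, running=11)
  Row 3: #.#.#.#  (3 black, running=14)

Answer: 14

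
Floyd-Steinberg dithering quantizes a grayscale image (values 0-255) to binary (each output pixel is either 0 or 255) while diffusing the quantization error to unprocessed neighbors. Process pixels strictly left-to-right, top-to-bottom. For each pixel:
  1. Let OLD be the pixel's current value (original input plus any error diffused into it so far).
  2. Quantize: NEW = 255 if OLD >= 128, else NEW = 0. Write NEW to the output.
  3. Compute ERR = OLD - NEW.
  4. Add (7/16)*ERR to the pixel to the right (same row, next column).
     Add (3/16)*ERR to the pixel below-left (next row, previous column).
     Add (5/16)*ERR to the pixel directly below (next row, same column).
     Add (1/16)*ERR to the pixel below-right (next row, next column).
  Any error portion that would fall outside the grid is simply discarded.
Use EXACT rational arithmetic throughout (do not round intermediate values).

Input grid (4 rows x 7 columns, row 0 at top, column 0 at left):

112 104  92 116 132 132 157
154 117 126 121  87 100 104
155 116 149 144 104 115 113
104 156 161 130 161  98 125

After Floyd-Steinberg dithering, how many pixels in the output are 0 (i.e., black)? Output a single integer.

Answer: 15

Derivation:
(0,0): OLD=112 → NEW=0, ERR=112
(0,1): OLD=153 → NEW=255, ERR=-102
(0,2): OLD=379/8 → NEW=0, ERR=379/8
(0,3): OLD=17501/128 → NEW=255, ERR=-15139/128
(0,4): OLD=164363/2048 → NEW=0, ERR=164363/2048
(0,5): OLD=5475917/32768 → NEW=255, ERR=-2879923/32768
(0,6): OLD=62153755/524288 → NEW=0, ERR=62153755/524288
(1,0): OLD=1359/8 → NEW=255, ERR=-681/8
(1,1): OLD=4081/64 → NEW=0, ERR=4081/64
(1,2): OLD=287029/2048 → NEW=255, ERR=-235211/2048
(1,3): OLD=424361/8192 → NEW=0, ERR=424361/8192
(1,4): OLD=58128851/524288 → NEW=0, ERR=58128851/524288
(1,5): OLD=621953555/4194304 → NEW=255, ERR=-447593965/4194304
(1,6): OLD=5963684157/67108864 → NEW=0, ERR=5963684157/67108864
(2,0): OLD=143723/1024 → NEW=255, ERR=-117397/1024
(2,1): OLD=1930521/32768 → NEW=0, ERR=1930521/32768
(2,2): OLD=79997483/524288 → NEW=255, ERR=-53695957/524288
(2,3): OLD=541027955/4194304 → NEW=255, ERR=-528519565/4194304
(2,4): OLD=2239664939/33554432 → NEW=0, ERR=2239664939/33554432
(2,5): OLD=144359647105/1073741824 → NEW=255, ERR=-129444518015/1073741824
(2,6): OLD=1397724269207/17179869184 → NEW=0, ERR=1397724269207/17179869184
(3,0): OLD=41533995/524288 → NEW=0, ERR=41533995/524288
(3,1): OLD=766303679/4194304 → NEW=255, ERR=-303243841/4194304
(3,2): OLD=2597764965/33554432 → NEW=0, ERR=2597764965/33554432
(3,3): OLD=17529811071/134217728 → NEW=255, ERR=-16695709569/134217728
(3,4): OLD=1665711030315/17179869184 → NEW=0, ERR=1665711030315/17179869184
(3,5): OLD=16791165953953/137438953472 → NEW=0, ERR=16791165953953/137438953472
(3,6): OLD=431756141084031/2199023255552 → NEW=255, ERR=-128994789081729/2199023255552
Output grid:
  Row 0: .#.#.#.  (4 black, running=4)
  Row 1: #.#..#.  (4 black, running=8)
  Row 2: #.##.#.  (3 black, running=11)
  Row 3: .#.#..#  (4 black, running=15)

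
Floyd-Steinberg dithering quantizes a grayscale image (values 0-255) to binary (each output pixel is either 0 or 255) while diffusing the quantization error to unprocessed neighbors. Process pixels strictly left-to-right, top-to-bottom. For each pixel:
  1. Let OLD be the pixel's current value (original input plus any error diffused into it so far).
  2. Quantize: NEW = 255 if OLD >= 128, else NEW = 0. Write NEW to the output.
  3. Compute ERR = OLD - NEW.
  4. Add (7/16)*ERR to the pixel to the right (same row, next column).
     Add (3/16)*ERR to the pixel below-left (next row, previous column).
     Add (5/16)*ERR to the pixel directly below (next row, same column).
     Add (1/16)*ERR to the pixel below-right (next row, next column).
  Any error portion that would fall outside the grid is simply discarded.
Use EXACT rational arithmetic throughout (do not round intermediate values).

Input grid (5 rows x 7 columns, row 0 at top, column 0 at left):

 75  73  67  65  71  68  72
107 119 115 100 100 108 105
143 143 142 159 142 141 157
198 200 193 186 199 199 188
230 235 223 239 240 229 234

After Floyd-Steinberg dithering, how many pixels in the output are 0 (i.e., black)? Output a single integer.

Answer: 13

Derivation:
(0,0): OLD=75 → NEW=0, ERR=75
(0,1): OLD=1693/16 → NEW=0, ERR=1693/16
(0,2): OLD=29003/256 → NEW=0, ERR=29003/256
(0,3): OLD=469261/4096 → NEW=0, ERR=469261/4096
(0,4): OLD=7937883/65536 → NEW=0, ERR=7937883/65536
(0,5): OLD=126868349/1048576 → NEW=0, ERR=126868349/1048576
(0,6): OLD=2096037995/16777216 → NEW=0, ERR=2096037995/16777216
(1,0): OLD=38471/256 → NEW=255, ERR=-26809/256
(1,1): OLD=270705/2048 → NEW=255, ERR=-251535/2048
(1,2): OLD=8176581/65536 → NEW=0, ERR=8176581/65536
(1,3): OLD=57718241/262144 → NEW=255, ERR=-9128479/262144
(1,4): OLD=2557890691/16777216 → NEW=255, ERR=-1720299389/16777216
(1,5): OLD=17709306739/134217728 → NEW=255, ERR=-16516213901/134217728
(1,6): OLD=209952954205/2147483648 → NEW=0, ERR=209952954205/2147483648
(2,0): OLD=2858859/32768 → NEW=0, ERR=2858859/32768
(2,1): OLD=167391433/1048576 → NEW=255, ERR=-99995447/1048576
(2,2): OLD=2098195355/16777216 → NEW=0, ERR=2098195355/16777216
(2,3): OLD=25689899139/134217728 → NEW=255, ERR=-8535621501/134217728
(2,4): OLD=61079464499/1073741824 → NEW=0, ERR=61079464499/1073741824
(2,5): OLD=4788199041617/34359738368 → NEW=255, ERR=-3973534242223/34359738368
(2,6): OLD=71065008662599/549755813888 → NEW=255, ERR=-69122723878841/549755813888
(3,0): OLD=3479319867/16777216 → NEW=255, ERR=-798870213/16777216
(3,1): OLD=23926842911/134217728 → NEW=255, ERR=-10298677729/134217728
(3,2): OLD=193947566221/1073741824 → NEW=255, ERR=-79856598899/1073741824
(3,3): OLD=653139378027/4294967296 → NEW=255, ERR=-442077282453/4294967296
(3,4): OLD=80312071635259/549755813888 → NEW=255, ERR=-59875660906181/549755813888
(3,5): OLD=418657329942625/4398046511104 → NEW=0, ERR=418657329942625/4398046511104
(3,6): OLD=12886403876841023/70368744177664 → NEW=255, ERR=-5057625888463297/70368744177664
(4,0): OLD=431070397333/2147483648 → NEW=255, ERR=-116537932907/2147483648
(4,1): OLD=5853483787153/34359738368 → NEW=255, ERR=-2908249496687/34359738368
(4,2): OLD=76214427918879/549755813888 → NEW=255, ERR=-63973304622561/549755813888
(4,3): OLD=575505038912517/4398046511104 → NEW=255, ERR=-545996821419003/4398046511104
(4,4): OLD=5737389634527551/35184372088832 → NEW=255, ERR=-3234625248124609/35184372088832
(4,5): OLD=223201949327245311/1125899906842624 → NEW=255, ERR=-63902526917623809/1125899906842624
(4,6): OLD=3470617768183665833/18014398509481984 → NEW=255, ERR=-1123053851734240087/18014398509481984
Output grid:
  Row 0: .......  (7 black, running=7)
  Row 1: ##.###.  (2 black, running=9)
  Row 2: .#.#.##  (3 black, running=12)
  Row 3: #####.#  (1 black, running=13)
  Row 4: #######  (0 black, running=13)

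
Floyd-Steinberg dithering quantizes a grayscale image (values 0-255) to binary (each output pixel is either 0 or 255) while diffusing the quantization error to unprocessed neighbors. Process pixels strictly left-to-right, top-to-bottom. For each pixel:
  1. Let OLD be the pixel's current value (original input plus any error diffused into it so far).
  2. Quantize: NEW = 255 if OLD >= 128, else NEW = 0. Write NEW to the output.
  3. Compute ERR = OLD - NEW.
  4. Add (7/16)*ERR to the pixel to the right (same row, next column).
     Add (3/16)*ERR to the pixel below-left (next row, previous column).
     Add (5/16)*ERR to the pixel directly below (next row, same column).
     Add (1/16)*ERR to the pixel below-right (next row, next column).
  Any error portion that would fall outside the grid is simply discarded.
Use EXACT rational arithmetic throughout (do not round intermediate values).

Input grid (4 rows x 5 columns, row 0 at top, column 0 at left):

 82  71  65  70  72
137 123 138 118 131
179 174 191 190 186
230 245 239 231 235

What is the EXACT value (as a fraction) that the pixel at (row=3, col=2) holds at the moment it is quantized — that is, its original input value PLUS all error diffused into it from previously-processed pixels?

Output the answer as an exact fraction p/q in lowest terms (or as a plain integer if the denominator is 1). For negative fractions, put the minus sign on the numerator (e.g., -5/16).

(0,0): OLD=82 → NEW=0, ERR=82
(0,1): OLD=855/8 → NEW=0, ERR=855/8
(0,2): OLD=14305/128 → NEW=0, ERR=14305/128
(0,3): OLD=243495/2048 → NEW=0, ERR=243495/2048
(0,4): OLD=4063761/32768 → NEW=0, ERR=4063761/32768
(1,0): OLD=23381/128 → NEW=255, ERR=-9259/128
(1,1): OLD=154451/1024 → NEW=255, ERR=-106669/1024
(1,2): OLD=5122383/32768 → NEW=255, ERR=-3233457/32768
(1,3): OLD=18641187/131072 → NEW=255, ERR=-14782173/131072
(1,4): OLD=268110601/2097152 → NEW=0, ERR=268110601/2097152
(2,0): OLD=2242369/16384 → NEW=255, ERR=-1935551/16384
(2,1): OLD=34990683/524288 → NEW=0, ERR=34990683/524288
(2,2): OLD=1356481745/8388608 → NEW=255, ERR=-782613295/8388608
(2,3): OLD=17682342115/134217728 → NEW=255, ERR=-16543178525/134217728
(2,4): OLD=354288156021/2147483648 → NEW=255, ERR=-193320174219/2147483648
(3,0): OLD=1724663729/8388608 → NEW=255, ERR=-414431311/8388608
(3,1): OLD=14721368413/67108864 → NEW=255, ERR=-2391391907/67108864
(3,2): OLD=376488120847/2147483648 → NEW=255, ERR=-171120209393/2147483648
Target (3,2): original=239, with diffused error = 376488120847/2147483648

Answer: 376488120847/2147483648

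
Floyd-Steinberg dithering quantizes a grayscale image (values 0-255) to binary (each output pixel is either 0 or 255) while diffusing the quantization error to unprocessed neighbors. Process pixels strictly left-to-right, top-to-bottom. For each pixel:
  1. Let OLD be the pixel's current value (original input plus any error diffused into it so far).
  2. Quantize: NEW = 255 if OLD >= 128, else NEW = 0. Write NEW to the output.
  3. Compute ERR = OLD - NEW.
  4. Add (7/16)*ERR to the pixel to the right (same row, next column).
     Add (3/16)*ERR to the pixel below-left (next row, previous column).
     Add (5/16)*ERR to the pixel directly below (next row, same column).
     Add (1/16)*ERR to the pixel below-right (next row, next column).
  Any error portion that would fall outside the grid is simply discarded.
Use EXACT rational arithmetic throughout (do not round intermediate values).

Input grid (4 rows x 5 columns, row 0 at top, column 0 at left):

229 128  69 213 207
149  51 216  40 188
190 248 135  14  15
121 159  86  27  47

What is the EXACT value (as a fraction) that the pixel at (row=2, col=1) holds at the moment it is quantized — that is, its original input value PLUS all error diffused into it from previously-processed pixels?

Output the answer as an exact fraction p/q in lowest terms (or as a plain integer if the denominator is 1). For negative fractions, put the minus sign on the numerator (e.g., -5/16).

(0,0): OLD=229 → NEW=255, ERR=-26
(0,1): OLD=933/8 → NEW=0, ERR=933/8
(0,2): OLD=15363/128 → NEW=0, ERR=15363/128
(0,3): OLD=543765/2048 → NEW=255, ERR=21525/2048
(0,4): OLD=6933651/32768 → NEW=255, ERR=-1422189/32768
(1,0): OLD=20831/128 → NEW=255, ERR=-11809/128
(1,1): OLD=69593/1024 → NEW=0, ERR=69593/1024
(1,2): OLD=9584653/32768 → NEW=255, ERR=1228813/32768
(1,3): OLD=7740393/131072 → NEW=0, ERR=7740393/131072
(1,4): OLD=421381147/2097152 → NEW=255, ERR=-113392613/2097152
(2,0): OLD=2849379/16384 → NEW=255, ERR=-1328541/16384
(2,1): OLD=123222065/524288 → NEW=255, ERR=-10471375/524288
Target (2,1): original=248, with diffused error = 123222065/524288

Answer: 123222065/524288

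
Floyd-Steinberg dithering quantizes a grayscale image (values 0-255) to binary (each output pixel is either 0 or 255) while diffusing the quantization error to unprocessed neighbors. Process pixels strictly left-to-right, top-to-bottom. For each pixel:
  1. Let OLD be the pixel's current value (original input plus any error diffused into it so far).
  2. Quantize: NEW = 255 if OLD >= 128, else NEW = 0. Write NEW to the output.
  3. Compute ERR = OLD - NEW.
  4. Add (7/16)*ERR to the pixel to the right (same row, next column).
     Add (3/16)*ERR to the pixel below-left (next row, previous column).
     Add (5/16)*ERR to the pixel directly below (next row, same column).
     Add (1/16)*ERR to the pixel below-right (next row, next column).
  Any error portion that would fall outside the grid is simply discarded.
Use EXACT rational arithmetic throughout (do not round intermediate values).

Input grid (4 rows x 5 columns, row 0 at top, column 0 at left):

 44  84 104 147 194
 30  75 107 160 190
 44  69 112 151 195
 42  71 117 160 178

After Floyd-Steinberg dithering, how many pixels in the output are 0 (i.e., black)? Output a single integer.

Answer: 11

Derivation:
(0,0): OLD=44 → NEW=0, ERR=44
(0,1): OLD=413/4 → NEW=0, ERR=413/4
(0,2): OLD=9547/64 → NEW=255, ERR=-6773/64
(0,3): OLD=103117/1024 → NEW=0, ERR=103117/1024
(0,4): OLD=3900315/16384 → NEW=255, ERR=-277605/16384
(1,0): OLD=4039/64 → NEW=0, ERR=4039/64
(1,1): OLD=60305/512 → NEW=0, ERR=60305/512
(1,2): OLD=2470597/16384 → NEW=255, ERR=-1707323/16384
(1,3): OLD=8918609/65536 → NEW=255, ERR=-7793071/65536
(1,4): OLD=145725331/1048576 → NEW=255, ERR=-121661549/1048576
(2,0): OLD=702923/8192 → NEW=0, ERR=702923/8192
(2,1): OLD=33489673/262144 → NEW=0, ERR=33489673/262144
(2,2): OLD=504963227/4194304 → NEW=0, ERR=504963227/4194304
(2,3): OLD=9277385057/67108864 → NEW=255, ERR=-7835375263/67108864
(2,4): OLD=107620228455/1073741824 → NEW=0, ERR=107620228455/1073741824
(3,0): OLD=389097467/4194304 → NEW=0, ERR=389097467/4194304
(3,1): OLD=6021185855/33554432 → NEW=255, ERR=-2535194305/33554432
(3,2): OLD=115599361797/1073741824 → NEW=0, ERR=115599361797/1073741824
(3,3): OLD=422909481557/2147483648 → NEW=255, ERR=-124698848683/2147483648
(3,4): OLD=6068611764857/34359738368 → NEW=255, ERR=-2693121518983/34359738368
Output grid:
  Row 0: ..#.#  (3 black, running=3)
  Row 1: ..###  (2 black, running=5)
  Row 2: ...#.  (4 black, running=9)
  Row 3: .#.##  (2 black, running=11)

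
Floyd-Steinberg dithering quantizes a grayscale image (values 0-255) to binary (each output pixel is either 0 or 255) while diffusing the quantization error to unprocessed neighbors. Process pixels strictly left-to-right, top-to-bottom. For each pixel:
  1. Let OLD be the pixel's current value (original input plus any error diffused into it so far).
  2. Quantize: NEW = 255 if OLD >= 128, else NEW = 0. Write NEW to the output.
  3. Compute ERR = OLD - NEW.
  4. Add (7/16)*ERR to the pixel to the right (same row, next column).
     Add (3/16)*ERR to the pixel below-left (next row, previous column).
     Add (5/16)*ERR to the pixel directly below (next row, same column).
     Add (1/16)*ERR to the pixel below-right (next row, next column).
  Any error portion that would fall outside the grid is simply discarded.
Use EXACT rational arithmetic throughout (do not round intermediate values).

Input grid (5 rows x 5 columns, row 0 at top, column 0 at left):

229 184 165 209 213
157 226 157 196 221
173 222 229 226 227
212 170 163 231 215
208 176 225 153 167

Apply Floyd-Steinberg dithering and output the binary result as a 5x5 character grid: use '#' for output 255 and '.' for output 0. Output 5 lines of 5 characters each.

Answer: #####
#.#.#
#####
#.###
###.#

Derivation:
(0,0): OLD=229 → NEW=255, ERR=-26
(0,1): OLD=1381/8 → NEW=255, ERR=-659/8
(0,2): OLD=16507/128 → NEW=255, ERR=-16133/128
(0,3): OLD=315101/2048 → NEW=255, ERR=-207139/2048
(0,4): OLD=5529611/32768 → NEW=255, ERR=-2826229/32768
(1,0): OLD=17079/128 → NEW=255, ERR=-15561/128
(1,1): OLD=124737/1024 → NEW=0, ERR=124737/1024
(1,2): OLD=4810133/32768 → NEW=255, ERR=-3545707/32768
(1,3): OLD=12190161/131072 → NEW=0, ERR=12190161/131072
(1,4): OLD=479020243/2097152 → NEW=255, ERR=-55753517/2097152
(2,0): OLD=2586203/16384 → NEW=255, ERR=-1591717/16384
(2,1): OLD=99445081/524288 → NEW=255, ERR=-34248359/524288
(2,2): OLD=1607743435/8388608 → NEW=255, ERR=-531351605/8388608
(2,3): OLD=28937853617/134217728 → NEW=255, ERR=-5287667023/134217728
(2,4): OLD=445106718359/2147483648 → NEW=255, ERR=-102501611881/2147483648
(3,0): OLD=1420965099/8388608 → NEW=255, ERR=-718129941/8388608
(3,1): OLD=6320610767/67108864 → NEW=0, ERR=6320610767/67108864
(3,2): OLD=371389675989/2147483648 → NEW=255, ERR=-176218654251/2147483648
(3,3): OLD=729628096861/4294967296 → NEW=255, ERR=-365588563619/4294967296
(3,4): OLD=11021346089361/68719476736 → NEW=255, ERR=-6502120478319/68719476736
(4,0): OLD=213574934053/1073741824 → NEW=255, ERR=-60229231067/1073741824
(4,1): OLD=5502905212901/34359738368 → NEW=255, ERR=-3258828070939/34359738368
(4,2): OLD=81247796473995/549755813888 → NEW=255, ERR=-58939936067445/549755813888
(4,3): OLD=498083132241637/8796093022208 → NEW=0, ERR=498083132241637/8796093022208
(4,4): OLD=22079659996615363/140737488355328 → NEW=255, ERR=-13808399533993277/140737488355328
Row 0: #####
Row 1: #.#.#
Row 2: #####
Row 3: #.###
Row 4: ###.#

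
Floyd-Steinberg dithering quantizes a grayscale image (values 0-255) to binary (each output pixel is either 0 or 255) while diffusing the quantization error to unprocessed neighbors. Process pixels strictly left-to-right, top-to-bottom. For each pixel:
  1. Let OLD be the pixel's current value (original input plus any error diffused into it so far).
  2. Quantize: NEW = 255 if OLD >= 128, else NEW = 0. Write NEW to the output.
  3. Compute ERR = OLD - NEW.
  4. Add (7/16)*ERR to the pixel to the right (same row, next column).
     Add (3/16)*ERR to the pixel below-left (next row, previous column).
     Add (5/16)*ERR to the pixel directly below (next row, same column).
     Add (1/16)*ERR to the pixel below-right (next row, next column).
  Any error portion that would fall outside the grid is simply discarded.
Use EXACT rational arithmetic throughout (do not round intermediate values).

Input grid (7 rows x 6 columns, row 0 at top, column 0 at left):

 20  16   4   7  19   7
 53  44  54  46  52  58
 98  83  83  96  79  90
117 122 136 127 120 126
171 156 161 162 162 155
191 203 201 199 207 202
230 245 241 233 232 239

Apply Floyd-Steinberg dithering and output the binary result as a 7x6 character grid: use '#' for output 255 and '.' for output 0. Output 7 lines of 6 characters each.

Answer: ......
......
#.#.#.
.#.#.#
#.###.
###.##
######

Derivation:
(0,0): OLD=20 → NEW=0, ERR=20
(0,1): OLD=99/4 → NEW=0, ERR=99/4
(0,2): OLD=949/64 → NEW=0, ERR=949/64
(0,3): OLD=13811/1024 → NEW=0, ERR=13811/1024
(0,4): OLD=407973/16384 → NEW=0, ERR=407973/16384
(0,5): OLD=4690819/262144 → NEW=0, ERR=4690819/262144
(1,0): OLD=4089/64 → NEW=0, ERR=4089/64
(1,1): OLD=42863/512 → NEW=0, ERR=42863/512
(1,2): OLD=1627515/16384 → NEW=0, ERR=1627515/16384
(1,3): OLD=6505743/65536 → NEW=0, ERR=6505743/65536
(1,4): OLD=450510525/4194304 → NEW=0, ERR=450510525/4194304
(1,5): OLD=7525594395/67108864 → NEW=0, ERR=7525594395/67108864
(2,0): OLD=1094965/8192 → NEW=255, ERR=-993995/8192
(2,1): OLD=20629431/262144 → NEW=0, ERR=20629431/262144
(2,2): OLD=722749221/4194304 → NEW=255, ERR=-346798299/4194304
(2,3): OLD=3932438013/33554432 → NEW=0, ERR=3932438013/33554432
(2,4): OLD=205159242295/1073741824 → NEW=255, ERR=-68644922825/1073741824
(2,5): OLD=1783052012785/17179869184 → NEW=0, ERR=1783052012785/17179869184
(3,0): OLD=393582661/4194304 → NEW=0, ERR=393582661/4194304
(3,1): OLD=5521697089/33554432 → NEW=255, ERR=-3034683071/33554432
(3,2): OLD=26168805891/268435456 → NEW=0, ERR=26168805891/268435456
(3,3): OLD=3249044900377/17179869184 → NEW=255, ERR=-1131821741543/17179869184
(3,4): OLD=13466783558745/137438953472 → NEW=0, ERR=13466783558745/137438953472
(3,5): OLD=433879945500567/2199023255552 → NEW=255, ERR=-126870984665193/2199023255552
(4,0): OLD=98444183179/536870912 → NEW=255, ERR=-38457899381/536870912
(4,1): OLD=1035441270959/8589934592 → NEW=0, ERR=1035441270959/8589934592
(4,2): OLD=62176315739549/274877906944 → NEW=255, ERR=-7917550531171/274877906944
(4,3): OLD=674112500342065/4398046511104 → NEW=255, ERR=-447389359989455/4398046511104
(4,4): OLD=9371724132428417/70368744177664 → NEW=255, ERR=-8572305632875903/70368744177664
(4,5): OLD=101103981766121959/1125899906842624 → NEW=0, ERR=101103981766121959/1125899906842624
(5,0): OLD=26280531975549/137438953472 → NEW=255, ERR=-8766401159811/137438953472
(5,1): OLD=892301332793613/4398046511104 → NEW=255, ERR=-229200527537907/4398046511104
(5,2): OLD=5547143847607039/35184372088832 → NEW=255, ERR=-3424871035045121/35184372088832
(5,3): OLD=112570928337286597/1125899906842624 → NEW=0, ERR=112570928337286597/1125899906842624
(5,4): OLD=502496601041846253/2251799813685248 → NEW=255, ERR=-71712351447891987/2251799813685248
(5,5): OLD=7512556575104668321/36028797018963968 → NEW=255, ERR=-1674786664731143519/36028797018963968
(6,0): OLD=14094585392679239/70368744177664 → NEW=255, ERR=-3849444372625081/70368744177664
(6,1): OLD=205525700760940795/1125899906842624 → NEW=255, ERR=-81578775483928325/1125899906842624
(6,2): OLD=875369174188149027/4503599627370496 → NEW=255, ERR=-273048730791327453/4503599627370496
(6,3): OLD=16260839260870521447/72057594037927936 → NEW=255, ERR=-2113847218801102233/72057594037927936
(6,4): OLD=238362701730717545975/1152921504606846976 → NEW=255, ERR=-55632281944028432905/1152921504606846976
(6,5): OLD=3714663269710080145505/18446744073709551616 → NEW=255, ERR=-989256469085855516575/18446744073709551616
Row 0: ......
Row 1: ......
Row 2: #.#.#.
Row 3: .#.#.#
Row 4: #.###.
Row 5: ###.##
Row 6: ######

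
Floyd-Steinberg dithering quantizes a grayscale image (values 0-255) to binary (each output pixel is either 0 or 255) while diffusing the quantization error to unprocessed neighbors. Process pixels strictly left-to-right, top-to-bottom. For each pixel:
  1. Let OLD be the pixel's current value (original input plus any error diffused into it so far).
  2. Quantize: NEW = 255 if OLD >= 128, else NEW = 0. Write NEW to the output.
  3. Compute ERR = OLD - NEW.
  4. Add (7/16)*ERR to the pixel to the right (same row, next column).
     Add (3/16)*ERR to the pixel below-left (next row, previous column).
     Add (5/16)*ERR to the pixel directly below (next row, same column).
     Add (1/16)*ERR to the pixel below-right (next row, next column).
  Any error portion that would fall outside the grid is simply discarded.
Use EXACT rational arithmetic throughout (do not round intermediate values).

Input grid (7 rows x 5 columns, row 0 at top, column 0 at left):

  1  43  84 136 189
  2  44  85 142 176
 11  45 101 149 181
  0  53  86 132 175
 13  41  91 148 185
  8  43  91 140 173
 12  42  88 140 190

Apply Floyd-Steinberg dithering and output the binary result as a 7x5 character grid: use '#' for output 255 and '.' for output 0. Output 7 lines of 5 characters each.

(0,0): OLD=1 → NEW=0, ERR=1
(0,1): OLD=695/16 → NEW=0, ERR=695/16
(0,2): OLD=26369/256 → NEW=0, ERR=26369/256
(0,3): OLD=741639/4096 → NEW=255, ERR=-302841/4096
(0,4): OLD=10266417/65536 → NEW=255, ERR=-6445263/65536
(1,0): OLD=2677/256 → NEW=0, ERR=2677/256
(1,1): OLD=166963/2048 → NEW=0, ERR=166963/2048
(1,2): OLD=9286959/65536 → NEW=255, ERR=-7424721/65536
(1,3): OLD=15028035/262144 → NEW=0, ERR=15028035/262144
(1,4): OLD=695106665/4194304 → NEW=255, ERR=-374440855/4194304
(2,0): OLD=968417/32768 → NEW=0, ERR=968417/32768
(2,1): OLD=65868987/1048576 → NEW=0, ERR=65868987/1048576
(2,2): OLD=1827425521/16777216 → NEW=0, ERR=1827425521/16777216
(2,3): OLD=51203813955/268435456 → NEW=255, ERR=-17247227325/268435456
(2,4): OLD=552226123541/4294967296 → NEW=255, ERR=-542990536939/4294967296
(3,0): OLD=352553681/16777216 → NEW=0, ERR=352553681/16777216
(3,1): OLD=13971289981/134217728 → NEW=0, ERR=13971289981/134217728
(3,2): OLD=676280067567/4294967296 → NEW=255, ERR=-418936592913/4294967296
(3,3): OLD=449685739415/8589934592 → NEW=0, ERR=449685739415/8589934592
(3,4): OLD=21217800389715/137438953472 → NEW=255, ERR=-13829132745645/137438953472
(4,0): OLD=83933304607/2147483648 → NEW=0, ERR=83933304607/2147483648
(4,1): OLD=5061415171231/68719476736 → NEW=0, ERR=5061415171231/68719476736
(4,2): OLD=119916295109425/1099511627776 → NEW=0, ERR=119916295109425/1099511627776
(4,3): OLD=3291709519883935/17592186044416 → NEW=255, ERR=-1194297921442145/17592186044416
(4,4): OLD=35783096678485465/281474976710656 → NEW=0, ERR=35783096678485465/281474976710656
(5,0): OLD=37409667273021/1099511627776 → NEW=0, ERR=37409667273021/1099511627776
(5,1): OLD=912983810903287/8796093022208 → NEW=0, ERR=912983810903287/8796093022208
(5,2): OLD=45702128361578415/281474976710656 → NEW=255, ERR=-26073990699638865/281474976710656
(5,3): OLD=122622510200623745/1125899906842624 → NEW=0, ERR=122622510200623745/1125899906842624
(5,4): OLD=4614075380142161467/18014398509481984 → NEW=255, ERR=20403760224255547/18014398509481984
(6,0): OLD=5924187983894637/140737488355328 → NEW=0, ERR=5924187983894637/140737488355328
(6,1): OLD=349522128591588451/4503599627370496 → NEW=0, ERR=349522128591588451/4503599627370496
(6,2): OLD=8640721753097636209/72057594037927936 → NEW=0, ERR=8640721753097636209/72057594037927936
(6,3): OLD=254703169684425145627/1152921504606846976 → NEW=255, ERR=-39291813990320833253/1152921504606846976
(6,4): OLD=3361933329789769464189/18446744073709551616 → NEW=255, ERR=-1341986409006166197891/18446744073709551616
Row 0: ...##
Row 1: ..#.#
Row 2: ...##
Row 3: ..#.#
Row 4: ...#.
Row 5: ..#.#
Row 6: ...##

Answer: ...##
..#.#
...##
..#.#
...#.
..#.#
...##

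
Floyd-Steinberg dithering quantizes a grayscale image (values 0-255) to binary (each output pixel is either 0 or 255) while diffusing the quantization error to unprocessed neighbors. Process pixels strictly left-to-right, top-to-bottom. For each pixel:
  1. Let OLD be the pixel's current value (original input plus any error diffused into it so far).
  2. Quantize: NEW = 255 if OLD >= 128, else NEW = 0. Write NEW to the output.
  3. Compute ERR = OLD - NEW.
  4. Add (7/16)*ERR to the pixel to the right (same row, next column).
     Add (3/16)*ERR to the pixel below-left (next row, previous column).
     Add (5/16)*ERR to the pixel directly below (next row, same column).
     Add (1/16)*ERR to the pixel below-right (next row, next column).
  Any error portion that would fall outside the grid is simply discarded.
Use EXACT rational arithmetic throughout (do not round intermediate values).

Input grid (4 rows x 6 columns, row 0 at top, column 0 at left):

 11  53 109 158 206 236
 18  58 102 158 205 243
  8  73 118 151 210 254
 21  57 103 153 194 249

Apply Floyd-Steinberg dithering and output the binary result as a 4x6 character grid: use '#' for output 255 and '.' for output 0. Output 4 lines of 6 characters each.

Answer: ..#.##
...###
.#.###
..#.##

Derivation:
(0,0): OLD=11 → NEW=0, ERR=11
(0,1): OLD=925/16 → NEW=0, ERR=925/16
(0,2): OLD=34379/256 → NEW=255, ERR=-30901/256
(0,3): OLD=430861/4096 → NEW=0, ERR=430861/4096
(0,4): OLD=16516443/65536 → NEW=255, ERR=-195237/65536
(0,5): OLD=246097277/1048576 → NEW=255, ERR=-21289603/1048576
(1,0): OLD=8263/256 → NEW=0, ERR=8263/256
(1,1): OLD=139761/2048 → NEW=0, ERR=139761/2048
(1,2): OLD=7698629/65536 → NEW=0, ERR=7698629/65536
(1,3): OLD=61384481/262144 → NEW=255, ERR=-5462239/262144
(1,4): OLD=3317199235/16777216 → NEW=255, ERR=-960990845/16777216
(1,5): OLD=56749730981/268435456 → NEW=255, ERR=-11701310299/268435456
(2,0): OLD=1011947/32768 → NEW=0, ERR=1011947/32768
(2,1): OLD=138286281/1048576 → NEW=255, ERR=-129100599/1048576
(2,2): OLD=1697908379/16777216 → NEW=0, ERR=1697908379/16777216
(2,3): OLD=24879536259/134217728 → NEW=255, ERR=-9345984381/134217728
(2,4): OLD=653522819593/4294967296 → NEW=255, ERR=-441693840887/4294967296
(2,5): OLD=13180771724495/68719476736 → NEW=255, ERR=-4342694843185/68719476736
(3,0): OLD=126931259/16777216 → NEW=0, ERR=126931259/16777216
(3,1): OLD=5736566943/134217728 → NEW=0, ERR=5736566943/134217728
(3,2): OLD=142350144845/1073741824 → NEW=255, ERR=-131454020275/1073741824
(3,3): OLD=4447592894311/68719476736 → NEW=0, ERR=4447592894311/68719476736
(3,4): OLD=95644835122567/549755813888 → NEW=255, ERR=-44542897418873/549755813888
(3,5): OLD=1648182275236745/8796093022208 → NEW=255, ERR=-594821445426295/8796093022208
Row 0: ..#.##
Row 1: ...###
Row 2: .#.###
Row 3: ..#.##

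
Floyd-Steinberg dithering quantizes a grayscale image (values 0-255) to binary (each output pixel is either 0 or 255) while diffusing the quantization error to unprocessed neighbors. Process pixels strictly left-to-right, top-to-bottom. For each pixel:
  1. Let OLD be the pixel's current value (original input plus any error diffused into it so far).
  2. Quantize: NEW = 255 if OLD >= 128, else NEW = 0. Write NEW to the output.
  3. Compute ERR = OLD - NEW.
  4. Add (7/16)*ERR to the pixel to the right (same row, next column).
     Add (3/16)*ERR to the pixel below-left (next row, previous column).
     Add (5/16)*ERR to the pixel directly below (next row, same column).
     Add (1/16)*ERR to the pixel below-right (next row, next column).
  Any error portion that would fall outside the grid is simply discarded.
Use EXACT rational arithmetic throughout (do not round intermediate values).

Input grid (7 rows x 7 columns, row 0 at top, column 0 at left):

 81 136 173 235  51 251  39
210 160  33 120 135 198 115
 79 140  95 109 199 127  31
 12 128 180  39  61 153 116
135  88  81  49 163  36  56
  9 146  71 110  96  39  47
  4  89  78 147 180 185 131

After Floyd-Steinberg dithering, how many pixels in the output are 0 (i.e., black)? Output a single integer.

(0,0): OLD=81 → NEW=0, ERR=81
(0,1): OLD=2743/16 → NEW=255, ERR=-1337/16
(0,2): OLD=34929/256 → NEW=255, ERR=-30351/256
(0,3): OLD=750103/4096 → NEW=255, ERR=-294377/4096
(0,4): OLD=1281697/65536 → NEW=0, ERR=1281697/65536
(0,5): OLD=272164455/1048576 → NEW=255, ERR=4777575/1048576
(0,6): OLD=687754449/16777216 → NEW=0, ERR=687754449/16777216
(1,0): OLD=56229/256 → NEW=255, ERR=-9051/256
(1,1): OLD=207363/2048 → NEW=0, ERR=207363/2048
(1,2): OLD=1412287/65536 → NEW=0, ERR=1412287/65536
(1,3): OLD=27060051/262144 → NEW=0, ERR=27060051/262144
(1,4): OLD=3064113561/16777216 → NEW=255, ERR=-1214076519/16777216
(1,5): OLD=23712634217/134217728 → NEW=255, ERR=-10512886423/134217728
(1,6): OLD=201492122119/2147483648 → NEW=0, ERR=201492122119/2147483648
(2,0): OLD=2848721/32768 → NEW=0, ERR=2848721/32768
(2,1): OLD=221780619/1048576 → NEW=255, ERR=-45606261/1048576
(2,2): OLD=1818465121/16777216 → NEW=0, ERR=1818465121/16777216
(2,3): OLD=23683626393/134217728 → NEW=255, ERR=-10541894247/134217728
(2,4): OLD=143654506153/1073741824 → NEW=255, ERR=-130149658967/1073741824
(2,5): OLD=2149635205283/34359738368 → NEW=0, ERR=2149635205283/34359738368
(2,6): OLD=45517947512741/549755813888 → NEW=0, ERR=45517947512741/549755813888
(3,0): OLD=520303169/16777216 → NEW=0, ERR=520303169/16777216
(3,1): OLD=20633650093/134217728 → NEW=255, ERR=-13591870547/134217728
(3,2): OLD=163339641751/1073741824 → NEW=255, ERR=-110464523369/1073741824
(3,3): OLD=-199744936111/4294967296 → NEW=0, ERR=-199744936111/4294967296
(3,4): OLD=5275623478849/549755813888 → NEW=0, ERR=5275623478849/549755813888
(3,5): OLD=812309815159763/4398046511104 → NEW=255, ERR=-309192045171757/4398046511104
(3,6): OLD=8094301215192589/70368744177664 → NEW=0, ERR=8094301215192589/70368744177664
(4,0): OLD=269946807599/2147483648 → NEW=0, ERR=269946807599/2147483648
(4,1): OLD=3229746651235/34359738368 → NEW=0, ERR=3229746651235/34359738368
(4,2): OLD=41190726417837/549755813888 → NEW=0, ERR=41190726417837/549755813888
(4,3): OLD=275387959186815/4398046511104 → NEW=0, ERR=275387959186815/4398046511104
(4,4): OLD=6238365502163981/35184372088832 → NEW=255, ERR=-2733649380488179/35184372088832
(4,5): OLD=2484125156629837/1125899906842624 → NEW=0, ERR=2484125156629837/1125899906842624
(4,6): OLD=1594586126278837291/18014398509481984 → NEW=0, ERR=1594586126278837291/18014398509481984
(5,0): OLD=36232786886617/549755813888 → NEW=0, ERR=36232786886617/549755813888
(5,1): OLD=994458691773171/4398046511104 → NEW=255, ERR=-127043168558349/4398046511104
(5,2): OLD=3497039581168853/35184372088832 → NEW=0, ERR=3497039581168853/35184372088832
(5,3): OLD=45927274330637961/281474976710656 → NEW=255, ERR=-25848844730579319/281474976710656
(5,4): OLD=646182396597655043/18014398509481984 → NEW=0, ERR=646182396597655043/18014398509481984
(5,5): OLD=9673560677328647251/144115188075855872 → NEW=0, ERR=9673560677328647251/144115188075855872
(5,6): OLD=240190959245546257277/2305843009213693952 → NEW=0, ERR=240190959245546257277/2305843009213693952
(6,0): OLD=1349656946500289/70368744177664 → NEW=0, ERR=1349656946500289/70368744177664
(6,1): OLD=125109271058327733/1125899906842624 → NEW=0, ERR=125109271058327733/1125899906842624
(6,2): OLD=2497705126217016191/18014398509481984 → NEW=255, ERR=-2095966493700889729/18014398509481984
(6,3): OLD=11577750489980717025/144115188075855872 → NEW=0, ERR=11577750489980717025/144115188075855872
(6,4): OLD=67216170560270682835/288230376151711744 → NEW=255, ERR=-6282575358415811885/288230376151711744
(6,5): OLD=8050640165888679029775/36893488147419103232 → NEW=255, ERR=-1357199311703192294385/36893488147419103232
(6,6): OLD=89520064248107928591993/590295810358705651712 → NEW=255, ERR=-61005367393362012594567/590295810358705651712
Output grid:
  Row 0: .###.#.  (3 black, running=3)
  Row 1: #...##.  (4 black, running=7)
  Row 2: .#.##..  (4 black, running=11)
  Row 3: .##..#.  (4 black, running=15)
  Row 4: ....#..  (6 black, running=21)
  Row 5: .#.#...  (5 black, running=26)
  Row 6: ..#.###  (3 black, running=29)

Answer: 29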